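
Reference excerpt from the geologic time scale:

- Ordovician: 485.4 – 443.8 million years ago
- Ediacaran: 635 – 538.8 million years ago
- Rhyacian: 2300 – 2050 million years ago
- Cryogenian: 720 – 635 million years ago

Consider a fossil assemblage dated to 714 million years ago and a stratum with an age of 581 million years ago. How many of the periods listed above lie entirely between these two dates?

Checking each listed span, none has both start < 714 Ma and end > 581 Ma — every period straddles one of the two dates or lies outside them — so the count is 0.

0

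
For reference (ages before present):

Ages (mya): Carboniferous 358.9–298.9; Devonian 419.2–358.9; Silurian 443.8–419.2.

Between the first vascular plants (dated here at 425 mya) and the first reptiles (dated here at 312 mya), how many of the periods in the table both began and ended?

1

425 Ma sits inside the Silurian (443.8–419.2) and 312 Ma inside the Carboniferous (358.9–298.9); neither of those is wholly between the two dates.
The listed periods lying completely between them are Devonian — 1 in all.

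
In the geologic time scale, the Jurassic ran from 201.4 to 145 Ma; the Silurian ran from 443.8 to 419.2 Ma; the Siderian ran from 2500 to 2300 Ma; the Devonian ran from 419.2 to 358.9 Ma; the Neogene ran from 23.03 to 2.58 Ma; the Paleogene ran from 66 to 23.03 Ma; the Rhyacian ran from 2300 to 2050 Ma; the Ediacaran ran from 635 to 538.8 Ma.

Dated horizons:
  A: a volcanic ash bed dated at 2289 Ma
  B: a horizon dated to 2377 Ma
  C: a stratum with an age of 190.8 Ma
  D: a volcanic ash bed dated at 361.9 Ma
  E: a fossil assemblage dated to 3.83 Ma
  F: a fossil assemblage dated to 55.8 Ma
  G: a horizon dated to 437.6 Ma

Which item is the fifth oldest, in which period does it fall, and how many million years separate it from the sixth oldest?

Sorted oldest-first by Ma: B (2377), A (2289), G (437.6), D (361.9), C (190.8), F (55.8), E (3.83).
The fifth oldest is C at 190.8 Ma, which lies in 201.4–145 Ma: the Jurassic.
The sixth oldest is F at 55.8 Ma; separation = |190.8 − 55.8| = 135 Myr.

C, in the Jurassic; 135 million years to F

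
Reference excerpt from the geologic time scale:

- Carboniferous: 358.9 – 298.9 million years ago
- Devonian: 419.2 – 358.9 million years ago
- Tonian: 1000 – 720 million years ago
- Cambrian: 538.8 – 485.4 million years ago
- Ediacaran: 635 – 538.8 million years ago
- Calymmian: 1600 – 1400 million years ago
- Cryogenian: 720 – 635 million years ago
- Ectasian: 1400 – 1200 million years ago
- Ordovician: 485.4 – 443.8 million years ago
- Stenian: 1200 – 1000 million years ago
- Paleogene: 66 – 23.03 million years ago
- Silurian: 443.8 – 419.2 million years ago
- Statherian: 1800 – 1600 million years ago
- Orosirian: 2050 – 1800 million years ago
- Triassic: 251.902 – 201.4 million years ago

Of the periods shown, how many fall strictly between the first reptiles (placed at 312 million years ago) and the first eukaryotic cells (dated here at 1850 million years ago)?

1850 Ma sits inside the Orosirian (2050–1800) and 312 Ma inside the Carboniferous (358.9–298.9); neither of those is wholly between the two dates.
The listed periods lying completely between them are Statherian, Calymmian, Ectasian, Stenian, Tonian, Cryogenian, Ediacaran, Cambrian, Ordovician, Silurian, Devonian — 11 in all.

11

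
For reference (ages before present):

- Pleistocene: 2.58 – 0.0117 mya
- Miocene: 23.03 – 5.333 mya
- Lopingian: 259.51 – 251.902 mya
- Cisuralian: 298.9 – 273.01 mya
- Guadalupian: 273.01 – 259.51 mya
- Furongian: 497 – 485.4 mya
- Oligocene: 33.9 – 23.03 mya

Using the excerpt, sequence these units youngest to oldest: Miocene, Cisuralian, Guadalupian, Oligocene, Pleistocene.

Sorting by start age (ascending Ma, since larger Ma = older): Pleistocene start 2.58, Miocene start 23.03, Oligocene start 33.9, Guadalupian start 273.01, Cisuralian start 298.9.

Pleistocene, Miocene, Oligocene, Guadalupian, Cisuralian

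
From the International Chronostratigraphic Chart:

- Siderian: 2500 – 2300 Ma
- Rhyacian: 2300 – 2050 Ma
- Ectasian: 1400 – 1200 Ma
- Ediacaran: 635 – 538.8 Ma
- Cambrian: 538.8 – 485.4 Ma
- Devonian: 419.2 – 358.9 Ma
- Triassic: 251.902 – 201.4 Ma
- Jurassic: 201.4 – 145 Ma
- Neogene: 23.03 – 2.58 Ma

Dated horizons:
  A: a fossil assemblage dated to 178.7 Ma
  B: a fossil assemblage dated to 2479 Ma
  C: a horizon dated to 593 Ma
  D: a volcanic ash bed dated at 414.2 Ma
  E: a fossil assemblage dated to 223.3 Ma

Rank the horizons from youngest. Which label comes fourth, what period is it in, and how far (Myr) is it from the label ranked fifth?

C, in the Ediacaran; 1886 million years to B

Smaller Ma means younger, so youngest first: A 178.7 < E 223.3 < D 414.2 < C 593 < B 2479.
Counting 4 along gives C (593 Ma); the excerpt puts that inside the Ediacaran, 635–538.8 Ma.
Next in line is B (2479 Ma), and 2479 − 593 = 1886 Myr.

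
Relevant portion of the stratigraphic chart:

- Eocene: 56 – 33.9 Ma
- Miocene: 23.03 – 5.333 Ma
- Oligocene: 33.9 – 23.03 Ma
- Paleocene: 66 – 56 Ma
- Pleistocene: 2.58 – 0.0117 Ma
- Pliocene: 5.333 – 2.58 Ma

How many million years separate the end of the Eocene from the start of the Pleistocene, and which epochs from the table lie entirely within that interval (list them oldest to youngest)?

31.32 million years; Oligocene, Miocene, Pliocene

End of Eocene = 33.9 Ma; start of Pleistocene = 2.58 Ma.
Gap = 33.9 − 2.58 = 31.32 Myr.
Epochs wholly inside 33.9–2.58 Ma: Oligocene (33.9–23.03), Miocene (23.03–5.333), Pliocene (5.333–2.58).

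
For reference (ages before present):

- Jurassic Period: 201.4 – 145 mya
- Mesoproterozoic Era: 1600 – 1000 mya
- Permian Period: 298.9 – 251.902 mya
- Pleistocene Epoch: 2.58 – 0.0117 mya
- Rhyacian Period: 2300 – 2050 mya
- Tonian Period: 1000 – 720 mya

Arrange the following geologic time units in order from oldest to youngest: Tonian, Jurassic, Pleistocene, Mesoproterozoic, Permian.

Mesoproterozoic → Tonian → Permian → Jurassic → Pleistocene

The oldest of these is Mesoproterozoic (starts 1600 Ma) and the youngest is Pleistocene (ends 0.0117 Ma).
In between, by decreasing start age: Tonian (1000), Permian (298.9), Jurassic (201.4).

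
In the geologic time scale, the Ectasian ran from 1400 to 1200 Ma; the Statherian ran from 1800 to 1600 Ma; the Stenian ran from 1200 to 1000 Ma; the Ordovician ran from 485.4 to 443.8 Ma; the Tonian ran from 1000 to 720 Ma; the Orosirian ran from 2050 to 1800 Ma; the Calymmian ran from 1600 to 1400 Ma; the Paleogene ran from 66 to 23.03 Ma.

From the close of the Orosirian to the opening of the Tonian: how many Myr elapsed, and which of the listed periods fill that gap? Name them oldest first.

800 million years; Statherian, Calymmian, Ectasian, Stenian

The Orosirian closes at 1800 Ma and the Tonian opens at 1000 Ma, so the interval is 1800 − 1000 = 800 Myr.
A period fits inside if it starts at or after 1800 Ma and ends at or before 1000 Ma; oldest first that gives Statherian, Calymmian, Ectasian, Stenian.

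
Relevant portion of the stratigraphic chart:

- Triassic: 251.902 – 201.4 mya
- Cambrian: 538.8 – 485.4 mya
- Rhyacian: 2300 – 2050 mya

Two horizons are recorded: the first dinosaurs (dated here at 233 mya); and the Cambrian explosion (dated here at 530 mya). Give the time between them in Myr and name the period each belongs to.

297 million years apart; the first in the Triassic, the second in the Cambrian

Elapsed time: 530 − 233 = 297 Myr.
233 Ma lies within 251.902–201.4 Ma: Triassic.
530 Ma lies within 538.8–485.4 Ma: Cambrian.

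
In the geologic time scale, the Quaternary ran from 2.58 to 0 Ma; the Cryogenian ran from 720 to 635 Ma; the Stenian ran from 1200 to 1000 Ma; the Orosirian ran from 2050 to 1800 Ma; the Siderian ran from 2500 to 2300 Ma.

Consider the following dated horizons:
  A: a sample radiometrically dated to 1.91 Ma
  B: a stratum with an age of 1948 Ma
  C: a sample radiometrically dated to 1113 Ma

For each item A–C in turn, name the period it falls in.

A — Quaternary; B — Orosirian; C — Stenian

A: 1.91 Ma lies in 2.58–0 Ma, so Quaternary.
B: 1948 Ma lies in 2050–1800 Ma, so Orosirian.
C: 1113 Ma lies in 1200–1000 Ma, so Stenian.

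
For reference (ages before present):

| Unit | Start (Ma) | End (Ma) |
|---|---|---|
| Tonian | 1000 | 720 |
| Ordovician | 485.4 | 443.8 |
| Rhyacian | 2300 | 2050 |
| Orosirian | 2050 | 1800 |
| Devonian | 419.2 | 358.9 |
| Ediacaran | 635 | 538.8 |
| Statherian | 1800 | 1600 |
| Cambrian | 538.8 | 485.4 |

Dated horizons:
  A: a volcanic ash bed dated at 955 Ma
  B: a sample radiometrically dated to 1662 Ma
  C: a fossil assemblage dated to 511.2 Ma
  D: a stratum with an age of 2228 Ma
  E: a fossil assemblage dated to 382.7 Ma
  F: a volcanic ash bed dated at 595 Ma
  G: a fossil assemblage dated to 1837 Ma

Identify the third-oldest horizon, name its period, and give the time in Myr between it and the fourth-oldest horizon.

Larger Ma means older, so oldest first: D 2228 > G 1837 > B 1662 > A 955 > F 595 > C 511.2 > E 382.7.
Counting 3 along gives B (1662 Ma); the excerpt puts that inside the Statherian, 1800–1600 Ma.
Next in line is A (955 Ma), and 1662 − 955 = 707 Myr.

B, in the Statherian; 707 million years to A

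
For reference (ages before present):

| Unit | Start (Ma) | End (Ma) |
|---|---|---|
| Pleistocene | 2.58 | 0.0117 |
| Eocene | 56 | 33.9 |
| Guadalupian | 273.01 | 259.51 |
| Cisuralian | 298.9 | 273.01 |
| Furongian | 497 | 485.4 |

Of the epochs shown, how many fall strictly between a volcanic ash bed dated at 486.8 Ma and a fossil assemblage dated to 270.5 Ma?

The older date is 486.8 Ma and the younger is 270.5 Ma.
Epochs with start < 486.8 and end > 270.5 Ma: Cisuralian (298.9–273.01).
That is 1 complete epoch.

1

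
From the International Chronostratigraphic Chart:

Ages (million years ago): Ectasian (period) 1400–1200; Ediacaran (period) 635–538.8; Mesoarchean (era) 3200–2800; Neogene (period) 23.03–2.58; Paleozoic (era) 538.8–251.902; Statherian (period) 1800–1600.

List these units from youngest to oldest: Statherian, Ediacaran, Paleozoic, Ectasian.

Sorting by start age (ascending Ma, since larger Ma = older): Paleozoic start 538.8, Ediacaran start 635, Ectasian start 1400, Statherian start 1800.

Paleozoic, then Ediacaran, then Ectasian, then Statherian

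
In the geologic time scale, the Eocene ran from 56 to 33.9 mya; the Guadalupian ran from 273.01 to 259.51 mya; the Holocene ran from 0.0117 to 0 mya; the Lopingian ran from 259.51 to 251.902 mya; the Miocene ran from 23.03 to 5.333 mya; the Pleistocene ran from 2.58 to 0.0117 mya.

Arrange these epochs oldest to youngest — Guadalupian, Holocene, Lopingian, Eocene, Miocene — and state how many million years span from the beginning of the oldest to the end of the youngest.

Start ages (Ma): Guadalupian 273.01, Lopingian 259.51, Eocene 56, Miocene 23.03, Holocene 0.0117.
Ordered oldest to youngest: Guadalupian, Lopingian, Eocene, Miocene, Holocene.
Span = 273.01 − 0 = 273.01 Myr.

Guadalupian, Lopingian, Eocene, Miocene, Holocene; total span 273.01 Myr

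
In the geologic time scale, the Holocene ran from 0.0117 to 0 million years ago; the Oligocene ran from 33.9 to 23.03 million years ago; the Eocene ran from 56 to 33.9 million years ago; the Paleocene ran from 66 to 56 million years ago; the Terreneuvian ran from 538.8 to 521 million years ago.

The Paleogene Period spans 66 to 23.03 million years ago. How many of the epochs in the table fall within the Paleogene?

3

Epochs inside 66–23.03 Ma: Paleocene, Eocene, Oligocene — 3 in total.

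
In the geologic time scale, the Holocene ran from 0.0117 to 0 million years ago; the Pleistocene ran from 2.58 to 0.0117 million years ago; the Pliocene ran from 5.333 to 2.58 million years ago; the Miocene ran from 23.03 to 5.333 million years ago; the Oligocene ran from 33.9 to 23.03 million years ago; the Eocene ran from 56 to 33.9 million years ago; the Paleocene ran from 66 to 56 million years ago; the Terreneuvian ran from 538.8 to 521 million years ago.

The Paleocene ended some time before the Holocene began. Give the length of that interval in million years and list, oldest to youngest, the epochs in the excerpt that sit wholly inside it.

55.9883 million years; Eocene, Oligocene, Miocene, Pliocene, Pleistocene

End of Paleocene = 56 Ma; start of Holocene = 0.0117 Ma.
Gap = 56 − 0.0117 = 55.9883 Myr.
Epochs wholly inside 56–0.0117 Ma: Eocene (56–33.9), Oligocene (33.9–23.03), Miocene (23.03–5.333), Pliocene (5.333–2.58), Pleistocene (2.58–0.0117).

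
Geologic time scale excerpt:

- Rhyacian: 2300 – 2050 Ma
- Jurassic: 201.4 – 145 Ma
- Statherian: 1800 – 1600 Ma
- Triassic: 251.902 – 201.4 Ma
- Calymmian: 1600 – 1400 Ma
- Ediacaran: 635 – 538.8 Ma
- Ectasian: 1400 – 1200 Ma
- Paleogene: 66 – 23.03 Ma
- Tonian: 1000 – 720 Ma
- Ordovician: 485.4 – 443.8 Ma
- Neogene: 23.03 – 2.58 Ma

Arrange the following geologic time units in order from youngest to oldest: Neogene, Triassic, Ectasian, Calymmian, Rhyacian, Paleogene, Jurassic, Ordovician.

Neogene → Paleogene → Jurassic → Triassic → Ordovician → Ectasian → Calymmian → Rhyacian

Sorting by start age (ascending Ma, since larger Ma = older): Neogene start 23.03, Paleogene start 66, Jurassic start 201.4, Triassic start 251.902, Ordovician start 485.4, Ectasian start 1400, Calymmian start 1600, Rhyacian start 2300.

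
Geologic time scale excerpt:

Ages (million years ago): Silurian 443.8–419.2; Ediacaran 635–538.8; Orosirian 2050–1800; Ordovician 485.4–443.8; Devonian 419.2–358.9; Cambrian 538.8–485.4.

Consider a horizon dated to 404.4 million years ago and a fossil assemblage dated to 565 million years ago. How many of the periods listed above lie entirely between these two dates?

3

565 Ma sits inside the Ediacaran (635–538.8) and 404.4 Ma inside the Devonian (419.2–358.9); neither of those is wholly between the two dates.
The listed periods lying completely between them are Cambrian, Ordovician, Silurian — 3 in all.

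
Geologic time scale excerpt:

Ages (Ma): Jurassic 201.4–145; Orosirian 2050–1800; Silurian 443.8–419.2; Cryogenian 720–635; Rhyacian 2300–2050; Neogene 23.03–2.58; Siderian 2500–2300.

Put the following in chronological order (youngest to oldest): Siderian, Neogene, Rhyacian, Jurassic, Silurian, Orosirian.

The oldest of these is Siderian (starts 2500 Ma) and the youngest is Neogene (ends 2.58 Ma).
In between, by decreasing start age: Rhyacian (2300), Orosirian (2050), Silurian (443.8), Jurassic (201.4).
Listing youngest first means reversing that sequence.

Neogene, Jurassic, Silurian, Orosirian, Rhyacian, Siderian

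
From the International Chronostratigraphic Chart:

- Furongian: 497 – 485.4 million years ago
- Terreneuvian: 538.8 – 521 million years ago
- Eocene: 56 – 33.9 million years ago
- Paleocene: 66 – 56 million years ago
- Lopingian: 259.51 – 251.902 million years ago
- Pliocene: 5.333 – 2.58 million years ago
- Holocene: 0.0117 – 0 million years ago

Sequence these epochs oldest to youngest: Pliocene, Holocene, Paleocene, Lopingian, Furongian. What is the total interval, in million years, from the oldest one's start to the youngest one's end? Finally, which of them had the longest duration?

Furongian → Lopingian → Paleocene → Pliocene → Holocene; total span 497 Myr; longest is Furongian

From the excerpt: Pliocene 5.333–2.58; Holocene 0.0117–0; Paleocene 66–56; Lopingian 259.51–251.902; Furongian 497–485.4 (Ma).
Larger Ma is earlier, so the oldest is Furongian and the youngest is Holocene; oldest to youngest: Furongian, Lopingian, Paleocene, Pliocene, Holocene.
Oldest start 497 minus youngest end 0 gives 497 Myr overall.
Individual lengths (start − end): Furongian 11.6; Holocene 0.0117; Lopingian 7.608; Paleocene 10; Pliocene 2.753. The largest is Furongian at 11.6 Myr.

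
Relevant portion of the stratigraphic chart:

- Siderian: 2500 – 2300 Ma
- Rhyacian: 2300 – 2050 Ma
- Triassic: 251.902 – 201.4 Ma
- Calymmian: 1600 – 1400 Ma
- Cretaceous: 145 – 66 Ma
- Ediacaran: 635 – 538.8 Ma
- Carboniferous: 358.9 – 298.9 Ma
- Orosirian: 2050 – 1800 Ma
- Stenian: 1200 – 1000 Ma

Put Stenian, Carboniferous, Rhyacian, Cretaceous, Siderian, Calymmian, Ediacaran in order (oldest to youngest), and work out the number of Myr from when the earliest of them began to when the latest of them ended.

Start ages (Ma): Siderian 2500, Rhyacian 2300, Calymmian 1600, Stenian 1200, Ediacaran 635, Carboniferous 358.9, Cretaceous 145.
Ordered oldest to youngest: Siderian, Rhyacian, Calymmian, Stenian, Ediacaran, Carboniferous, Cretaceous.
Span = 2500 − 66 = 2434 Myr.

Siderian, Rhyacian, Calymmian, Stenian, Ediacaran, Carboniferous, Cretaceous; total span 2434 Myr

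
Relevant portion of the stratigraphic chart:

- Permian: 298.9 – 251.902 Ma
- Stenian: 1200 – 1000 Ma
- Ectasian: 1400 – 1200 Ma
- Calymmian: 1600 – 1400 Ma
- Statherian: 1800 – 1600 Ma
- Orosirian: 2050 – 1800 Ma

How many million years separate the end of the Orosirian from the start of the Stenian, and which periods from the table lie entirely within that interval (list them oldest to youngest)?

600 million years; Statherian, Calymmian, Ectasian

The Orosirian closes at 1800 Ma and the Stenian opens at 1200 Ma, so the interval is 1800 − 1200 = 600 Myr.
A period fits inside if it starts at or after 1800 Ma and ends at or before 1200 Ma; oldest first that gives Statherian, Calymmian, Ectasian.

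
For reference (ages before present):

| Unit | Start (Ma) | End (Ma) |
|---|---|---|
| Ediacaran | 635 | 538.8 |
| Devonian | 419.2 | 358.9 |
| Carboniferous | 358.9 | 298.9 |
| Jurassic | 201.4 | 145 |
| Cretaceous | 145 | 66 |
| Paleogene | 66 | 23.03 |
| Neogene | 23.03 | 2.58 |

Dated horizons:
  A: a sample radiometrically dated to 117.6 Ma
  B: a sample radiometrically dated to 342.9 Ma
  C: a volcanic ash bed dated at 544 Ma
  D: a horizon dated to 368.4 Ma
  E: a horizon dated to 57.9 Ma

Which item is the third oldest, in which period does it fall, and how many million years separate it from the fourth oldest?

B, in the Carboniferous; 225.3 million years to A

Sorted oldest-first by Ma: C (544), D (368.4), B (342.9), A (117.6), E (57.9).
The third oldest is B at 342.9 Ma, which lies in 358.9–298.9 Ma: the Carboniferous.
The fourth oldest is A at 117.6 Ma; separation = |342.9 − 117.6| = 225.3 Myr.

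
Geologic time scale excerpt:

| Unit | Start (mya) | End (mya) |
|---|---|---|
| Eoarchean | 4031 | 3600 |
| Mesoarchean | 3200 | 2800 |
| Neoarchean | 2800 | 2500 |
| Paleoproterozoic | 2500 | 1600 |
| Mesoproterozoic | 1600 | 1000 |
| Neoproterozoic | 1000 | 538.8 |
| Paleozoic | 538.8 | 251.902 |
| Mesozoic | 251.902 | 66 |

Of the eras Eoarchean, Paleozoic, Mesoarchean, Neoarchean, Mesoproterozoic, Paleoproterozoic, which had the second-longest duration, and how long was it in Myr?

Mesoproterozoic, 600 million years

Durations: Eoarchean 431; Paleozoic 286.898; Mesoarchean 400; Neoarchean 300; Mesoproterozoic 600; Paleoproterozoic 900 Myr.
Sorted longest-first: Paleoproterozoic (900), Mesoproterozoic (600), Eoarchean (431), Mesoarchean (400), Neoarchean (300), Paleozoic (286.898).
The second longest is Mesoproterozoic at 600 Myr.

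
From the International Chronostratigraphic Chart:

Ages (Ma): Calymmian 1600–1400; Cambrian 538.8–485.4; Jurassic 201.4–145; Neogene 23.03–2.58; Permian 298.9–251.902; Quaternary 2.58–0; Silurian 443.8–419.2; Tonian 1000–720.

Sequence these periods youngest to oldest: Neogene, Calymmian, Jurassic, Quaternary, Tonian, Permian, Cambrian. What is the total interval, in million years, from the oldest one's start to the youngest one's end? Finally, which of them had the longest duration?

Quaternary → Neogene → Jurassic → Permian → Cambrian → Tonian → Calymmian; total span 1600 Myr; longest is Tonian

Start ages (Ma): Calymmian 1600, Tonian 1000, Cambrian 538.8, Permian 298.9, Jurassic 201.4, Neogene 23.03, Quaternary 2.58.
Ordered youngest to oldest: Quaternary, Neogene, Jurassic, Permian, Cambrian, Tonian, Calymmian.
Span = 1600 − 0 = 1600 Myr.
Durations: Tonian 280, Calymmian 200, Permian 46.998, Quaternary 2.58, Cambrian 53.4, Neogene 20.45, Jurassic 56.4 → longest is Tonian (280 Myr).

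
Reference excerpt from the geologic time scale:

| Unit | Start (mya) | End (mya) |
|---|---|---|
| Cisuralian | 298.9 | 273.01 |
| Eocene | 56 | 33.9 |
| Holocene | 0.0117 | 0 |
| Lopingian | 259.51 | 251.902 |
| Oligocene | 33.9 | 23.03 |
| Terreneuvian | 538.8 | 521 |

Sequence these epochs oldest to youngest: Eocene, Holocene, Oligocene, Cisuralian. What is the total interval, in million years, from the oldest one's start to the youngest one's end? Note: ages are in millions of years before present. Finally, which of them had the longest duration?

Cisuralian, Eocene, Oligocene, Holocene; total span 298.9 Myr; longest is Cisuralian

Start ages (Ma): Cisuralian 298.9, Eocene 56, Oligocene 33.9, Holocene 0.0117.
Ordered oldest to youngest: Cisuralian, Eocene, Oligocene, Holocene.
Span = 298.9 − 0 = 298.9 Myr.
Durations: Eocene 22.1, Cisuralian 25.89, Holocene 0.0117, Oligocene 10.87 → longest is Cisuralian (25.89 Myr).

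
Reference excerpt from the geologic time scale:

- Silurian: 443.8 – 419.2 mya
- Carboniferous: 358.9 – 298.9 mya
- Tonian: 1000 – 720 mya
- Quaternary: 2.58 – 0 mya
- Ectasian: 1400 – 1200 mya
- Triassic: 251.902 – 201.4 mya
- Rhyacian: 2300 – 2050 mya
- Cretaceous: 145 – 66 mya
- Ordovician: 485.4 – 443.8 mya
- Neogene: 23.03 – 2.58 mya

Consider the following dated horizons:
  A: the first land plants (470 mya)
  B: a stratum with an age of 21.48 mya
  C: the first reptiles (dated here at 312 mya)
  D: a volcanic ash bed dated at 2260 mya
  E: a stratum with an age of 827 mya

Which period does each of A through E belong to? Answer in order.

A — Ordovician; B — Neogene; C — Carboniferous; D — Rhyacian; E — Tonian

A: 470 Ma lies in 485.4–443.8 Ma, so Ordovician.
B: 21.48 Ma lies in 23.03–2.58 Ma, so Neogene.
C: 312 Ma lies in 358.9–298.9 Ma, so Carboniferous.
D: 2260 Ma lies in 2300–2050 Ma, so Rhyacian.
E: 827 Ma lies in 1000–720 Ma, so Tonian.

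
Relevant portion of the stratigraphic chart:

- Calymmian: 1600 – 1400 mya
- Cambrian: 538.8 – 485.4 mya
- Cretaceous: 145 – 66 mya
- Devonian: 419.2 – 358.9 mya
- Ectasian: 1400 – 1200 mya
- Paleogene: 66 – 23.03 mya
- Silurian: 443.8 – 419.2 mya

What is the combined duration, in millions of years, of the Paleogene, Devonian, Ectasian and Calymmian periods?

Duration is start − end for each: (66 − 23.03) + (419.2 − 358.9) + (1400 − 1200) + (1600 − 1400).
That is 42.97 + 60.3 + 200 + 200, which totals 503.27 million years.

503.27 million years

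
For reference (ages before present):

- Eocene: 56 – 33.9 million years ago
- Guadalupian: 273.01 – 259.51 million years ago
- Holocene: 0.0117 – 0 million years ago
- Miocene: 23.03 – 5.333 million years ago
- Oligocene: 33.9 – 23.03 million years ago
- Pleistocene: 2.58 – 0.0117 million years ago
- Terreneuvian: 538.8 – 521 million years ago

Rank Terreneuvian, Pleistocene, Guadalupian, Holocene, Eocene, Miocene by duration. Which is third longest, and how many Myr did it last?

Start − end for each: Terreneuvian 538.8 − 521 = 17.8; Pleistocene 2.58 − 0.0117 = 2.5683; Guadalupian 273.01 − 259.51 = 13.5; Holocene 0.0117 − 0 = 0.0117; Eocene 56 − 33.9 = 22.1; Miocene 23.03 − 5.333 = 17.697.
Ranking these from longest: Eocene > Terreneuvian > Miocene > Guadalupian > Pleistocene > Holocene.
Position 3 in that ranking is Miocene, which lasted 17.697 Myr.

Miocene, 17.697 million years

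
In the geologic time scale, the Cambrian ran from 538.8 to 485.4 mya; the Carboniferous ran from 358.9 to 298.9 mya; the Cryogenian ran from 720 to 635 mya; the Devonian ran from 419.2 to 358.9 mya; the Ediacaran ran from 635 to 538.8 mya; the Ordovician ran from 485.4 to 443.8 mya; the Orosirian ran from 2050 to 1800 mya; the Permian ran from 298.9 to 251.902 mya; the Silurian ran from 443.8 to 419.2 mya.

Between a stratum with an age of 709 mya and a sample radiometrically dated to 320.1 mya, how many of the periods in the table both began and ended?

5

709 Ma sits inside the Cryogenian (720–635) and 320.1 Ma inside the Carboniferous (358.9–298.9); neither of those is wholly between the two dates.
The listed periods lying completely between them are Ediacaran, Cambrian, Ordovician, Silurian, Devonian — 5 in all.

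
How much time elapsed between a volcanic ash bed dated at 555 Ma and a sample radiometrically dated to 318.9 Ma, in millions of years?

236.1 million years

555 − 318.9 = 236.1 million years.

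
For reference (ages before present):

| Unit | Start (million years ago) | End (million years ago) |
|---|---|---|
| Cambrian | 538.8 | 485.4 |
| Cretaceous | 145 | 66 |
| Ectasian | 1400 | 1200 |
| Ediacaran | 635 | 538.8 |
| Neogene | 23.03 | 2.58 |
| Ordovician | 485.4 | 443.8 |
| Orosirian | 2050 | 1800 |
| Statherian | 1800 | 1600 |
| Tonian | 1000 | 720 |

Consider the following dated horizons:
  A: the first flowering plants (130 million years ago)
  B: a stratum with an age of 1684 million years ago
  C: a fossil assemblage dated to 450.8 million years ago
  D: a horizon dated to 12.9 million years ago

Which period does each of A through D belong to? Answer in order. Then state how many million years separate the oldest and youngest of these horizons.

A: 130 Ma lies in 145–66 Ma, so Cretaceous.
B: 1684 Ma lies in 1800–1600 Ma, so Statherian.
C: 450.8 Ma lies in 485.4–443.8 Ma, so Ordovician.
D: 12.9 Ma lies in 23.03–2.58 Ma, so Neogene.
Oldest = 1684 Ma, youngest = 12.9 Ma → span 1671.1 Myr.

A — Cretaceous; B — Statherian; C — Ordovician; D — Neogene; span 1671.1 million years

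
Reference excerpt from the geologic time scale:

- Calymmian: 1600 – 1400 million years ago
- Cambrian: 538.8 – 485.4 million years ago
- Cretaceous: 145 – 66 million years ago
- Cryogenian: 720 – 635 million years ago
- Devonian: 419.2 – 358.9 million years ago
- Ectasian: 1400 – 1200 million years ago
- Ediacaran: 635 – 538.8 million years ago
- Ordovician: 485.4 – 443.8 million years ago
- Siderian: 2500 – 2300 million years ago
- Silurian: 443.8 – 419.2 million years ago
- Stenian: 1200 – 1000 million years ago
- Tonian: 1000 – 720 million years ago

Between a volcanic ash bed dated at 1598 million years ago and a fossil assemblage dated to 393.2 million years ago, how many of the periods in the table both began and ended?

The older date is 1598 Ma and the younger is 393.2 Ma.
Periods with start < 1598 and end > 393.2 Ma: Ectasian (1400–1200), Stenian (1200–1000), Tonian (1000–720), Cryogenian (720–635), Ediacaran (635–538.8), Cambrian (538.8–485.4), Ordovician (485.4–443.8), Silurian (443.8–419.2).
That is 8 complete periods.

8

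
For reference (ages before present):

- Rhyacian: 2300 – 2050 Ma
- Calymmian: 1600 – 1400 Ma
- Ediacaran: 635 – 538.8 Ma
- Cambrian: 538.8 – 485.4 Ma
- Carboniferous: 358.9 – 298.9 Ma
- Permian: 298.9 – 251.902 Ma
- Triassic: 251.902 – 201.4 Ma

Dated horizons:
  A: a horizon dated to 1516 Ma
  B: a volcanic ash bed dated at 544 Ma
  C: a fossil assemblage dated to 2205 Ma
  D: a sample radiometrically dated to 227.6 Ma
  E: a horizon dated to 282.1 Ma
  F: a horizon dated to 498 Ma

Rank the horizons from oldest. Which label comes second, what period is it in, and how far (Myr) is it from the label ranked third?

Sorted oldest-first by Ma: C (2205), A (1516), B (544), F (498), E (282.1), D (227.6).
The second oldest is A at 1516 Ma, which lies in 1600–1400 Ma: the Calymmian.
The third oldest is B at 544 Ma; separation = |1516 − 544| = 972 Myr.

A, in the Calymmian; 972 million years to B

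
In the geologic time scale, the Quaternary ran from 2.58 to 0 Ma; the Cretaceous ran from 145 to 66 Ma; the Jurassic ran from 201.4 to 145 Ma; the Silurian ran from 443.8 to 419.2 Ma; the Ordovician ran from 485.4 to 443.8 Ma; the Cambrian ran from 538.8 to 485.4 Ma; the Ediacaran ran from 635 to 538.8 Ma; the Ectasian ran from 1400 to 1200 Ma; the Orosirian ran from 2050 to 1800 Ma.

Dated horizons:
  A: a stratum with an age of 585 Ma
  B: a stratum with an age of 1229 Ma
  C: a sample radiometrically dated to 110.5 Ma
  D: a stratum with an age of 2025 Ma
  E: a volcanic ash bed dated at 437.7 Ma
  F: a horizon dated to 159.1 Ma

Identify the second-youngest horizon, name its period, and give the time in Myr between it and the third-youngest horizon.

Sorted youngest-first by Ma: C (110.5), F (159.1), E (437.7), A (585), B (1229), D (2025).
The second youngest is F at 159.1 Ma, which lies in 201.4–145 Ma: the Jurassic.
The third youngest is E at 437.7 Ma; separation = |159.1 − 437.7| = 278.6 Myr.

F, in the Jurassic; 278.6 million years to E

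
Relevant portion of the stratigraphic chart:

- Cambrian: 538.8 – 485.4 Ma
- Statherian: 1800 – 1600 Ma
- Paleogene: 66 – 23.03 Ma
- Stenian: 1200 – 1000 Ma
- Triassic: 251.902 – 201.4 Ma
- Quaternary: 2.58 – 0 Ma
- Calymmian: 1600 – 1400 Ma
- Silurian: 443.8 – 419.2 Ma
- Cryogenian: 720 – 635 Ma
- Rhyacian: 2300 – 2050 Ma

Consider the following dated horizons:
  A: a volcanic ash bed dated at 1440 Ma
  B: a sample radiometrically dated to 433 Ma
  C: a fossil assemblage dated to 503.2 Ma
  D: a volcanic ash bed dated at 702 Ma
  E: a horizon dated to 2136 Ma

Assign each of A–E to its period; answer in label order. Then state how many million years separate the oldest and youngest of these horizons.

A: 1440 Ma lies in 1600–1400 Ma, so Calymmian.
B: 433 Ma lies in 443.8–419.2 Ma, so Silurian.
C: 503.2 Ma lies in 538.8–485.4 Ma, so Cambrian.
D: 702 Ma lies in 720–635 Ma, so Cryogenian.
E: 2136 Ma lies in 2300–2050 Ma, so Rhyacian.
Oldest = 2136 Ma, youngest = 433 Ma → span 1703 Myr.

A — Calymmian; B — Silurian; C — Cambrian; D — Cryogenian; E — Rhyacian; span 1703 million years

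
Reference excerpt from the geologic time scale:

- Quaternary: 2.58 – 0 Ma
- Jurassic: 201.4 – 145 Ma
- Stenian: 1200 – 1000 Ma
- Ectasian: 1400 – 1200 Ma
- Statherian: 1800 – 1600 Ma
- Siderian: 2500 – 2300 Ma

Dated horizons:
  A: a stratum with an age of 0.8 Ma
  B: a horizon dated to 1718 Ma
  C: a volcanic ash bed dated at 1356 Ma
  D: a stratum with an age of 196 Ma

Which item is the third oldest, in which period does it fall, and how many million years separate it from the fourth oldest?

D, in the Jurassic; 195.2 million years to A

Larger Ma means older, so oldest first: B 1718 > C 1356 > D 196 > A 0.8.
Counting 3 along gives D (196 Ma); the excerpt puts that inside the Jurassic, 201.4–145 Ma.
Next in line is A (0.8 Ma), and 196 − 0.8 = 195.2 Myr.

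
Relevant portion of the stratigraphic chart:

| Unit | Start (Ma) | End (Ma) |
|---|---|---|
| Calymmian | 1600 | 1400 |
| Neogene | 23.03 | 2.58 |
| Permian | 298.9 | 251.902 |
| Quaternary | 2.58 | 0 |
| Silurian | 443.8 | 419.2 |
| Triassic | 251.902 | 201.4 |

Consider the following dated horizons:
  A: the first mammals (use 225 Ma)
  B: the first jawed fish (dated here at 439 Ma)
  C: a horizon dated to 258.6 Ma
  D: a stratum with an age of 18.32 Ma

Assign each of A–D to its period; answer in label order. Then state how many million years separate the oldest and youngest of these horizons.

A: 225 Ma lies in 251.902–201.4 Ma, so Triassic.
B: 439 Ma lies in 443.8–419.2 Ma, so Silurian.
C: 258.6 Ma lies in 298.9–251.902 Ma, so Permian.
D: 18.32 Ma lies in 23.03–2.58 Ma, so Neogene.
Oldest = 439 Ma, youngest = 18.32 Ma → span 420.68 Myr.

A — Triassic; B — Silurian; C — Permian; D — Neogene; span 420.68 million years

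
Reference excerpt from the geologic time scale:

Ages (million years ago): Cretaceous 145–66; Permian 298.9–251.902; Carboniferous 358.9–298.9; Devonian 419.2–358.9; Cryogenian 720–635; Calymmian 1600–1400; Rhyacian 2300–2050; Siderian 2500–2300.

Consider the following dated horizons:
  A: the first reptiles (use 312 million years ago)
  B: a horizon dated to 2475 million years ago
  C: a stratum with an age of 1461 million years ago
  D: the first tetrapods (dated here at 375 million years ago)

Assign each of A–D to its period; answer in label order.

Match each age against the start–end ranges in the excerpt: A = 312 Ma → Carboniferous (358.9–298.9); B = 2475 Ma → Siderian (2500–2300); C = 1461 Ma → Calymmian (1600–1400); D = 375 Ma → Devonian (419.2–358.9).

A — Carboniferous; B — Siderian; C — Calymmian; D — Devonian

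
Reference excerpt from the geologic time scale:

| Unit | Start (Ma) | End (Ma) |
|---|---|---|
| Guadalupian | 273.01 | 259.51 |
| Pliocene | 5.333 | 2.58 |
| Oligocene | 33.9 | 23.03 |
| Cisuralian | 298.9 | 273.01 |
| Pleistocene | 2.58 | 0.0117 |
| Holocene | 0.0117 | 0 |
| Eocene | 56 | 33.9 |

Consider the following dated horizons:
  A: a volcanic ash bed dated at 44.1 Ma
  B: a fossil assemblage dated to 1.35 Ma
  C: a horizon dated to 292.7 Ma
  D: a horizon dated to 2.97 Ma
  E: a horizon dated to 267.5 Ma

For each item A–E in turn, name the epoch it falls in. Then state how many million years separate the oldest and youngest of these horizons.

Match each age against the start–end ranges in the excerpt: A = 44.1 Ma → Eocene (56–33.9); B = 1.35 Ma → Pleistocene (2.58–0.0117); C = 292.7 Ma → Cisuralian (298.9–273.01); D = 2.97 Ma → Pliocene (5.333–2.58); E = 267.5 Ma → Guadalupian (273.01–259.51).
The largest age is 292.7 Ma and the smallest is 1.35 Ma; their difference is 291.35 Myr.

A — Eocene; B — Pleistocene; C — Cisuralian; D — Pliocene; E — Guadalupian; span 291.35 million years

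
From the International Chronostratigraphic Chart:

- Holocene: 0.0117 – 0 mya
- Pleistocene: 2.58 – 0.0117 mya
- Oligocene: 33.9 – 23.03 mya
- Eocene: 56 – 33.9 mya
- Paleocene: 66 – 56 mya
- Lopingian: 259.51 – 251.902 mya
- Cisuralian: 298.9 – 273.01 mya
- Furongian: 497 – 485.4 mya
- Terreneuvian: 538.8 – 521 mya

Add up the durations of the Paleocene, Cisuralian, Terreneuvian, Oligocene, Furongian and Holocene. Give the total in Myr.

76.1717 million years

Duration is start − end for each: (66 − 56) + (298.9 − 273.01) + (538.8 − 521) + (33.9 − 23.03) + (497 − 485.4) + (0.0117 − 0).
That is 10 + 25.89 + 17.8 + 10.87 + 11.6 + 0.0117, which totals 76.1717 million years.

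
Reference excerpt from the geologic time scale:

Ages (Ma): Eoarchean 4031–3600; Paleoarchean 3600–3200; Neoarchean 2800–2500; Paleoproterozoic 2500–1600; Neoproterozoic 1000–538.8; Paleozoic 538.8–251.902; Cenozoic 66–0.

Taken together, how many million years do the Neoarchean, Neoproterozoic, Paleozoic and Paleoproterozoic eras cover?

Each duration: Neoarchean = 300; Neoproterozoic = 461.2; Paleozoic = 286.898; Paleoproterozoic = 900.
Sum: 300 + 461.2 + 286.898 + 900 = 1948.098 Myr.

1948.098 million years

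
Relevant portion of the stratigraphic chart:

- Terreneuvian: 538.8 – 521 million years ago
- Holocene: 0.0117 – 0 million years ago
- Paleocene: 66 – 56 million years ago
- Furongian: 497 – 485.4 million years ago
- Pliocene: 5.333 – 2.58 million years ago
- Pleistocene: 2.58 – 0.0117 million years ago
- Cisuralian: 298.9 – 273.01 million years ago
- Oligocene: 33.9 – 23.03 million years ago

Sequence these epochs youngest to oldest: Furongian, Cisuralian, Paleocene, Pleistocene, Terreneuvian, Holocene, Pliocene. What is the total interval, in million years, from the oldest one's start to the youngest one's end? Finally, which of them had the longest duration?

Start ages (Ma): Terreneuvian 538.8, Furongian 497, Cisuralian 298.9, Paleocene 66, Pliocene 5.333, Pleistocene 2.58, Holocene 0.0117.
Ordered youngest to oldest: Holocene, Pleistocene, Pliocene, Paleocene, Cisuralian, Furongian, Terreneuvian.
Span = 538.8 − 0 = 538.8 Myr.
Durations: Furongian 11.6, Paleocene 10, Pliocene 2.753, Cisuralian 25.89, Holocene 0.0117, Terreneuvian 17.8, Pleistocene 2.5683 → longest is Cisuralian (25.89 Myr).

Holocene, Pleistocene, Pliocene, Paleocene, Cisuralian, Furongian, Terreneuvian; total span 538.8 Myr; longest is Cisuralian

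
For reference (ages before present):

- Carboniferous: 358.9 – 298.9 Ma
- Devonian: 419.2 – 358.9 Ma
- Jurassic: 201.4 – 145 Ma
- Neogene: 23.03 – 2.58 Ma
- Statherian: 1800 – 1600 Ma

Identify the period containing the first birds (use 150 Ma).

Jurassic

150 Ma lies between 201.4 and 145 Ma, so it falls in the Jurassic.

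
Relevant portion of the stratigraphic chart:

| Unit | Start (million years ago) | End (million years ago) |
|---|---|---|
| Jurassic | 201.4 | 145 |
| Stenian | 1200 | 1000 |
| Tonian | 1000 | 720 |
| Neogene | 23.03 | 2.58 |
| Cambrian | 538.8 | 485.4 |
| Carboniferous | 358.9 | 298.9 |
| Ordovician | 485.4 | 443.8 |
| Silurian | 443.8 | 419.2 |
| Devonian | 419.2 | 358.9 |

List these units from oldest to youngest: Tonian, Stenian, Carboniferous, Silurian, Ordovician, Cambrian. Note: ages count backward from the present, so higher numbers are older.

Sorting by start age (descending Ma, since larger Ma = older): Stenian began 1200, Tonian began 1000, Cambrian began 538.8, Ordovician began 485.4, Silurian began 443.8, Carboniferous began 358.9.

Stenian, Tonian, Cambrian, Ordovician, Silurian, Carboniferous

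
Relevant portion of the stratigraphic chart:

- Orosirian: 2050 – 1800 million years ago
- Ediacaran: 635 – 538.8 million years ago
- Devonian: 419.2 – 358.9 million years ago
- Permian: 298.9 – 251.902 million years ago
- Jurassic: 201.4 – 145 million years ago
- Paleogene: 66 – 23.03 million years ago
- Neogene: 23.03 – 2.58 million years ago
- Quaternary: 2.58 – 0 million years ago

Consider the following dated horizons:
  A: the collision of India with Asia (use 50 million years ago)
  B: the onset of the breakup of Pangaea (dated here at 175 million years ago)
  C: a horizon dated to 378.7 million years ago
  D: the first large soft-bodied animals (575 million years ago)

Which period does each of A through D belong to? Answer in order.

A: 50 Ma lies in 66–23.03 Ma, so Paleogene.
B: 175 Ma lies in 201.4–145 Ma, so Jurassic.
C: 378.7 Ma lies in 419.2–358.9 Ma, so Devonian.
D: 575 Ma lies in 635–538.8 Ma, so Ediacaran.

A — Paleogene; B — Jurassic; C — Devonian; D — Ediacaran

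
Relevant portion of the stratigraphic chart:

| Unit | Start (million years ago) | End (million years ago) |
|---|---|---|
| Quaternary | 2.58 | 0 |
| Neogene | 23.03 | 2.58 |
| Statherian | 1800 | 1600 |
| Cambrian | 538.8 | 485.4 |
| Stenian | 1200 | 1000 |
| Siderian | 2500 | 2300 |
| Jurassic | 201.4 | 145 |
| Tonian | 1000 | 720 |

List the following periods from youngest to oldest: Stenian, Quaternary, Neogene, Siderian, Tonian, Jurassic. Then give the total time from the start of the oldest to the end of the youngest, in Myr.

Quaternary → Neogene → Jurassic → Tonian → Stenian → Siderian; total span 2500 Myr

Start ages (Ma): Siderian 2500, Stenian 1200, Tonian 1000, Jurassic 201.4, Neogene 23.03, Quaternary 2.58.
Ordered youngest to oldest: Quaternary, Neogene, Jurassic, Tonian, Stenian, Siderian.
Span = 2500 − 0 = 2500 Myr.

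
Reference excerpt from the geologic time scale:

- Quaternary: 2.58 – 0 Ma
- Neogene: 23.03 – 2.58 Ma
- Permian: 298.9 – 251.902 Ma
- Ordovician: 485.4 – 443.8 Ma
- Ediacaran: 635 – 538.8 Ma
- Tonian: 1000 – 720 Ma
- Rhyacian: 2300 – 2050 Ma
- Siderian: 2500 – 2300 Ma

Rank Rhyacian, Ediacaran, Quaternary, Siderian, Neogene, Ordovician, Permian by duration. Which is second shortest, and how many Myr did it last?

Durations: Rhyacian 250; Ediacaran 96.2; Quaternary 2.58; Siderian 200; Neogene 20.45; Ordovician 41.6; Permian 46.998 Myr.
Sorted shortest-first: Quaternary (2.58), Neogene (20.45), Ordovician (41.6), Permian (46.998), Ediacaran (96.2), Siderian (200), Rhyacian (250).
The second shortest is Neogene at 20.45 Myr.

Neogene, 20.45 million years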